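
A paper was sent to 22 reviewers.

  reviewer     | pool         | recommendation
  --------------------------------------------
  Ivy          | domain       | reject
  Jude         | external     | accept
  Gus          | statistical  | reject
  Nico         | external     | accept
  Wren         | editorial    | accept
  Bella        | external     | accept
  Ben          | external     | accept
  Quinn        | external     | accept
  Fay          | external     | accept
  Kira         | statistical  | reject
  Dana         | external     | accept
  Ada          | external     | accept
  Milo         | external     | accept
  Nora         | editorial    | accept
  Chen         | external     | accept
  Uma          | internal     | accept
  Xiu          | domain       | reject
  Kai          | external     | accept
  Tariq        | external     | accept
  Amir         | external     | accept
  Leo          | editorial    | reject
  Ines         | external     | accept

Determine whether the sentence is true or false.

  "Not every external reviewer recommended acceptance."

The determiner here denotes the relation: A ⊄ B (|A ∖ B| ≥ 1).
A (the restrictor) = {Jude, Nico, Bella, Ben, Quinn, Fay, Dana, Ada, Milo, Chen, Kai, Tariq, Amir, Ines}, |A| = 14.
A ∖ B = {}, so |A ∖ B| = 0.
So the statement is false.

False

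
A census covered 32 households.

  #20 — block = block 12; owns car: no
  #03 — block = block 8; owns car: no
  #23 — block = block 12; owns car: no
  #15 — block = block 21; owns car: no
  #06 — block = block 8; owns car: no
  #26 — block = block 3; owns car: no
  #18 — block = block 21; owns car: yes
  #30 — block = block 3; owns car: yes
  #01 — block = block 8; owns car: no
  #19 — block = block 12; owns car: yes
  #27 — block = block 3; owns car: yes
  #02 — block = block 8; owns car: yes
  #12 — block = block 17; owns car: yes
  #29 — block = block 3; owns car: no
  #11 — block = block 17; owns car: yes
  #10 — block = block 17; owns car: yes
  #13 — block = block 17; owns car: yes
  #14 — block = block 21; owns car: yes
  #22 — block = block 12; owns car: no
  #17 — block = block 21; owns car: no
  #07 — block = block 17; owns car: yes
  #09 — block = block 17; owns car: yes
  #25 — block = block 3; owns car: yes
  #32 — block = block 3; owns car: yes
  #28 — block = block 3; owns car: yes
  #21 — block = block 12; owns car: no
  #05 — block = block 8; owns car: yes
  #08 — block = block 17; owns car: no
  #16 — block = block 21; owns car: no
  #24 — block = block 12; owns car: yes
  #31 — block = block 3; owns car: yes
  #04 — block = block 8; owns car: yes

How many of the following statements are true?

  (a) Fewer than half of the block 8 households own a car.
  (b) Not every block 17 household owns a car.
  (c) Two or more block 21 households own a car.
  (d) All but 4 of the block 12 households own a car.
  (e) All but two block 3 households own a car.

4

(a) block 8: |A| = 6, |A ∩ B| = 3; needs |A ∩ B| < |A ∖ B| — false.
(b) block 17: |A| = 7, |A ∩ B| = 6; needs A ⊄ B (|A ∖ B| ≥ 1) — true.
(c) block 21: |A| = 5, |A ∩ B| = 2; needs |A ∩ B| ≥ 2 — true.
(d) block 12: |A| = 6, |A ∩ B| = 2; needs |A ∖ B| = 4 — true.
(e) block 3: |A| = 8, |A ∩ B| = 6; needs |A ∖ B| = 2 — true.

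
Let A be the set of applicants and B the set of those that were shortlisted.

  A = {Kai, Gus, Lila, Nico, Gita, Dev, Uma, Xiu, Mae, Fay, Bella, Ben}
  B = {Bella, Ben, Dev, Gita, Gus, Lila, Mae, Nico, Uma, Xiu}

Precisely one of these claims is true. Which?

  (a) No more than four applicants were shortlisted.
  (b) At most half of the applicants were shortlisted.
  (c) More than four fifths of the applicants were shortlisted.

(c)

|A| = 12, |A ∩ B| = 10, |A ∖ B| = 2.
(a) requires |A ∩ B| ≤ 4: false.
(b) requires |A ∩ B| ≤ |A ∖ B|: false.
(c) requires |A ∩ B| / |A| > 4/5: true.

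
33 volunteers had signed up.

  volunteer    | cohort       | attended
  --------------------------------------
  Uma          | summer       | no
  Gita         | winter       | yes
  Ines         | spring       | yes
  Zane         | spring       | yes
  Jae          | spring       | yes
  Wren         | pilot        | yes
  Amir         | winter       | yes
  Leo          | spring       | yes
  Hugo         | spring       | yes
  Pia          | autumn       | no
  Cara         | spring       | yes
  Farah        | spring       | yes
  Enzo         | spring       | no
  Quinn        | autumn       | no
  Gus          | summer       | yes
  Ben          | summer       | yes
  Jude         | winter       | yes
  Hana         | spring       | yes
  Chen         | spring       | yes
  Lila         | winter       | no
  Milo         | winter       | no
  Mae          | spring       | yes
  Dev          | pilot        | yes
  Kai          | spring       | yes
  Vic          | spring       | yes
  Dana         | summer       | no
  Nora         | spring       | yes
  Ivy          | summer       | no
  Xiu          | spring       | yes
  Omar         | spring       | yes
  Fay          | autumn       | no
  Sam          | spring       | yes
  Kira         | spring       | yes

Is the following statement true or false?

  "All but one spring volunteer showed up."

True

The determiner here denotes the relation: |A ∖ B| = 1.
|A| = 18, |A ∩ B| = 17, |A ∖ B| = 1.
|A ∖ B| = 1, so the statement is true.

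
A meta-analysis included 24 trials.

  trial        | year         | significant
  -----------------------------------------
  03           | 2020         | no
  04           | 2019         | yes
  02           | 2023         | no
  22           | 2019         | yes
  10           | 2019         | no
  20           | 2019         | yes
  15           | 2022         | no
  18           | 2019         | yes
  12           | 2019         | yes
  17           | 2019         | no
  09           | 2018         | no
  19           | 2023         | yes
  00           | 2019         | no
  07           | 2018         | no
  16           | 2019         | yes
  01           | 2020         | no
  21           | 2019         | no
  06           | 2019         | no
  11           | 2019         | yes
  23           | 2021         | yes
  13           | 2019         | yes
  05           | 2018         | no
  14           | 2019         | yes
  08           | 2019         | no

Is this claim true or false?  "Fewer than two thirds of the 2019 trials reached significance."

Truth condition: |A ∩ B| / |A| < 2/3.
|A| = 15, |A ∩ B| = 9, |A ∖ B| = 6.
|A ∩ B|/|A| = 9/15, so the statement is true.

True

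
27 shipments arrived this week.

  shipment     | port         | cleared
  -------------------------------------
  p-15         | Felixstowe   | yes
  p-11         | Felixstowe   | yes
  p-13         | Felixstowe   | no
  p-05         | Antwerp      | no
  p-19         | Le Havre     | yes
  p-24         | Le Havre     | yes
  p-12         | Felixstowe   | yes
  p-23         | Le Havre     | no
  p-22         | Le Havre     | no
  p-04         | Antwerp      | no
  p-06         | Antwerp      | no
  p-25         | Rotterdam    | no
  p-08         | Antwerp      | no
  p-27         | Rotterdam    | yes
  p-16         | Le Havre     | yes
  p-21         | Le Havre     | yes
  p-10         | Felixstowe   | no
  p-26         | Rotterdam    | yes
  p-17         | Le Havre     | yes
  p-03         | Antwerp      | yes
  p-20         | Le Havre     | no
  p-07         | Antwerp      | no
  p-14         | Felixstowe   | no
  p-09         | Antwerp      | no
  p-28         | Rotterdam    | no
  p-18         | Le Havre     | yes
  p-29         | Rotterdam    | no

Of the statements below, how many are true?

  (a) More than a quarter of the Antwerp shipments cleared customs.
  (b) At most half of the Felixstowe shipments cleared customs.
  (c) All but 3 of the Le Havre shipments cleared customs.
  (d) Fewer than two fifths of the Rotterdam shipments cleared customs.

(a) Antwerp: |A| = 7, |A ∩ B| = 1; needs |A ∩ B| / |A| > 1/4 — false.
(b) Felixstowe: |A| = 6, |A ∩ B| = 3; needs |A ∩ B| ≤ |A ∖ B| — true.
(c) Le Havre: |A| = 9, |A ∩ B| = 6; needs |A ∖ B| = 3 — true.
(d) Rotterdam: |A| = 5, |A ∩ B| = 2; needs |A ∩ B| / |A| < 2/5 — false.

2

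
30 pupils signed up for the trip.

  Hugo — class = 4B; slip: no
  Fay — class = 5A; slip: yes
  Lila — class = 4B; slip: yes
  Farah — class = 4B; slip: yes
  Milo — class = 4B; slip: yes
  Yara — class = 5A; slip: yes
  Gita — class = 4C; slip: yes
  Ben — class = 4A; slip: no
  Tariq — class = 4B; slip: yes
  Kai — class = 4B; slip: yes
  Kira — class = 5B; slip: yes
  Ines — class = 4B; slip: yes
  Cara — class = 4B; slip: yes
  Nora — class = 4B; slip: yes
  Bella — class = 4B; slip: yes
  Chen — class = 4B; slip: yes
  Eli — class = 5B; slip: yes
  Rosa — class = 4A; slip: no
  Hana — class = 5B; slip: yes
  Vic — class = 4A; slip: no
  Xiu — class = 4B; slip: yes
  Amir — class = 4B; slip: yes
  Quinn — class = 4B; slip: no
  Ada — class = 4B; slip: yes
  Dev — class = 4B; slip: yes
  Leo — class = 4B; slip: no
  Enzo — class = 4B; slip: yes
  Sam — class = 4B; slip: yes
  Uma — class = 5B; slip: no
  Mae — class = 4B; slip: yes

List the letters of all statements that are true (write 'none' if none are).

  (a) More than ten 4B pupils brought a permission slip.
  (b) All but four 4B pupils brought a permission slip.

(a)

|A| = 20, |A ∩ B| = 17, |A ∖ B| = 3.
(a) |A ∩ B| > 10: holds.
(b) |A ∖ B| = 4: fails.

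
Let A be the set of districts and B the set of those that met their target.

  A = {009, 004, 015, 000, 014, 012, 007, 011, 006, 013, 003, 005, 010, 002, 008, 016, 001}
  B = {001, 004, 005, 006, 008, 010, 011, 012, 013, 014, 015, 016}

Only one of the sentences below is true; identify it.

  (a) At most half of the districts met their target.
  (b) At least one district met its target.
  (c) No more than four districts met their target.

(b)

|A| = 17, |A ∩ B| = 12, |A ∖ B| = 5.
(a) requires |A ∩ B| ≤ |A ∖ B|: false.
(b) requires A ∩ B ≠ ∅ (|A ∩ B| ≥ 1): true.
(c) requires |A ∩ B| ≤ 4: false.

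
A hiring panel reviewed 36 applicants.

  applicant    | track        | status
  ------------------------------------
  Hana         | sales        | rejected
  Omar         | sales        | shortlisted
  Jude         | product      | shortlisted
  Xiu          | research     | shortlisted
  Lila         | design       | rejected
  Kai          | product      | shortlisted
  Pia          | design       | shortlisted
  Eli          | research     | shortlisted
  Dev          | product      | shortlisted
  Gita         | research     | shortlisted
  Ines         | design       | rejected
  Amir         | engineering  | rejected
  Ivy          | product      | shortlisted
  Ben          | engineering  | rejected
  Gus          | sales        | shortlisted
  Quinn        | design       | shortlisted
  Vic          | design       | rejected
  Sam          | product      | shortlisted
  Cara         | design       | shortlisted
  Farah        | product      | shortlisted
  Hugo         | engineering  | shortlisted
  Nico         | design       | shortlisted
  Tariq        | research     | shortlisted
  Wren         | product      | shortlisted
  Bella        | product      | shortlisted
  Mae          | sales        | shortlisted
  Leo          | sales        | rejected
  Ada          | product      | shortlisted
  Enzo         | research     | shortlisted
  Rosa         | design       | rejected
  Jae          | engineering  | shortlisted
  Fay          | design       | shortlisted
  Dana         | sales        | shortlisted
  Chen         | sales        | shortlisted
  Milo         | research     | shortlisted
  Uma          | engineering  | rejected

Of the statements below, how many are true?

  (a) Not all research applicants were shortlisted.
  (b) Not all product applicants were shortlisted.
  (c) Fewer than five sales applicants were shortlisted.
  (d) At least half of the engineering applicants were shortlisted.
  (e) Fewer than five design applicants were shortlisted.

(a) research: |A| = 6, |A ∩ B| = 6; needs A ⊄ B (|A ∖ B| ≥ 1) — false.
(b) product: |A| = 9, |A ∩ B| = 9; needs A ⊄ B (|A ∖ B| ≥ 1) — false.
(c) sales: |A| = 7, |A ∩ B| = 5; needs |A ∩ B| < 5 — false.
(d) engineering: |A| = 5, |A ∩ B| = 2; needs |A ∩ B| ≥ |A ∖ B| — false.
(e) design: |A| = 9, |A ∩ B| = 5; needs |A ∩ B| < 5 — false.

0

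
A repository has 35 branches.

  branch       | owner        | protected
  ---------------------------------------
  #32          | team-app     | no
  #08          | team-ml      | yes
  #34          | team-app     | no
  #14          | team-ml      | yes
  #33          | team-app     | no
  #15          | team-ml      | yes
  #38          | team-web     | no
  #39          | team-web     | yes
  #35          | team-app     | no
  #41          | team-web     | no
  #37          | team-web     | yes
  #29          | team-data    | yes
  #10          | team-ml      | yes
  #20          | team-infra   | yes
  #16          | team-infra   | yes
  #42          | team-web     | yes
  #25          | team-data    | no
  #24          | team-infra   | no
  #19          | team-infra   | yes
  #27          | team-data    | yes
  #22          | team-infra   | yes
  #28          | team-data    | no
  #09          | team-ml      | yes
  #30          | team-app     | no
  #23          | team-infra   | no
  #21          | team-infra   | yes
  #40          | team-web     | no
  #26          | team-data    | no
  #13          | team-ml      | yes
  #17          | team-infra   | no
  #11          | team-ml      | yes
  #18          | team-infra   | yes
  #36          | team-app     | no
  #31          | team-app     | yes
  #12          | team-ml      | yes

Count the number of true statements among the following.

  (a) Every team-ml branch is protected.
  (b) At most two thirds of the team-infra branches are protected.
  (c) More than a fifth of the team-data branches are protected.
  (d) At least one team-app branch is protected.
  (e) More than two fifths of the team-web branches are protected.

(a) team-ml: |A| = 8, |A ∩ B| = 8; needs A ⊆ B, i.e. every element of A is in B (|A ∖ B| = 0) — true.
(b) team-infra: |A| = 9, |A ∩ B| = 6; needs |A ∩ B| / |A| ≤ 2/3 — true.
(c) team-data: |A| = 5, |A ∩ B| = 2; needs |A ∩ B| / |A| > 1/5 — true.
(d) team-app: |A| = 7, |A ∩ B| = 1; needs A ∩ B ≠ ∅ (|A ∩ B| ≥ 1) — true.
(e) team-web: |A| = 6, |A ∩ B| = 3; needs |A ∩ B| / |A| > 2/5 — true.

5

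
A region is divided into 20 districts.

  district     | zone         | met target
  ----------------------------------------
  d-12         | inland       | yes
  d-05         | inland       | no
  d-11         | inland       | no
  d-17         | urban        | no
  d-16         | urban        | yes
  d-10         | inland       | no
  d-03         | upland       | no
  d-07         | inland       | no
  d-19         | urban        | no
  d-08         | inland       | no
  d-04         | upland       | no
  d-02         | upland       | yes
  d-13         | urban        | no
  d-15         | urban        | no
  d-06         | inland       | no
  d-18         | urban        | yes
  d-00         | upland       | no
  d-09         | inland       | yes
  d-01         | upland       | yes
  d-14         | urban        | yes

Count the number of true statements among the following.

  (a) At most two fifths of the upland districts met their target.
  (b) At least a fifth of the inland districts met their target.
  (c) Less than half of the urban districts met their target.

3

(a) upland: |A| = 5, |A ∩ B| = 2; needs |A ∩ B| / |A| ≤ 2/5 — true.
(b) inland: |A| = 8, |A ∩ B| = 2; needs |A ∩ B| / |A| ≥ 1/5 — true.
(c) urban: |A| = 7, |A ∩ B| = 3; needs |A ∩ B| < |A ∖ B| — true.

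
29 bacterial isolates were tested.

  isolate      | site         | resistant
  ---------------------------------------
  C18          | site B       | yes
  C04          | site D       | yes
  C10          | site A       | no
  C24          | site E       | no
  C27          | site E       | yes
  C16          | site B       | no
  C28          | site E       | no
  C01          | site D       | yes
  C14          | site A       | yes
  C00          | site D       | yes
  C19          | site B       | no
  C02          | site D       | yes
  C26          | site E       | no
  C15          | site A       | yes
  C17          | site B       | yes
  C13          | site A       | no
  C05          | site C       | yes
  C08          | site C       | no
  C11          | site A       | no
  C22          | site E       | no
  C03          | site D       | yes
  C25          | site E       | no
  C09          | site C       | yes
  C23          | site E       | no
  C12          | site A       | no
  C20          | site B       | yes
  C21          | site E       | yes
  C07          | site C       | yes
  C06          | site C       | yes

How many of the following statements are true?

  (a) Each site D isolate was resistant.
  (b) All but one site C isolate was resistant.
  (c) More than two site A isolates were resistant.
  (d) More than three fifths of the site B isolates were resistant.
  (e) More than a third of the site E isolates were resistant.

(a) site D: |A| = 5, |A ∩ B| = 5; needs A ⊆ B, i.e. every element of A is in B (|A ∖ B| = 0) — true.
(b) site C: |A| = 5, |A ∩ B| = 4; needs |A ∖ B| = 1 — true.
(c) site A: |A| = 6, |A ∩ B| = 2; needs |A ∩ B| > 2 — false.
(d) site B: |A| = 5, |A ∩ B| = 3; needs |A ∩ B| / |A| > 3/5 — false.
(e) site E: |A| = 8, |A ∩ B| = 2; needs |A ∩ B| / |A| > 1/3 — false.

2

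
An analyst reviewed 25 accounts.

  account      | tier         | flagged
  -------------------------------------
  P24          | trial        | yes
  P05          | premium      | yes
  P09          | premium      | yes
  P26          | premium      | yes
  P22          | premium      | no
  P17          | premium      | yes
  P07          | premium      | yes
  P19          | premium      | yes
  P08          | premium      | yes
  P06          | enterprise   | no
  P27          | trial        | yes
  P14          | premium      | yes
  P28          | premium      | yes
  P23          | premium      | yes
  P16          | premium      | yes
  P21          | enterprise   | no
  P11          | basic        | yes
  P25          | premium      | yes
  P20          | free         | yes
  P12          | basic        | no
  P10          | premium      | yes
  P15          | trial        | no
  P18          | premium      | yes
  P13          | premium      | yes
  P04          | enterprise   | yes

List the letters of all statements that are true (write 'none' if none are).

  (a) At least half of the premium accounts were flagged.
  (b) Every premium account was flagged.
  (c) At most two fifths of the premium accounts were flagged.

|A| = 16, |A ∩ B| = 15, |A ∖ B| = 1.
(a) |A ∩ B| ≥ |A ∖ B|: holds.
(b) A ⊆ B, i.e. every element of A is in B (|A ∖ B| = 0): fails.
(c) |A ∩ B| / |A| ≤ 2/5: fails.

(a)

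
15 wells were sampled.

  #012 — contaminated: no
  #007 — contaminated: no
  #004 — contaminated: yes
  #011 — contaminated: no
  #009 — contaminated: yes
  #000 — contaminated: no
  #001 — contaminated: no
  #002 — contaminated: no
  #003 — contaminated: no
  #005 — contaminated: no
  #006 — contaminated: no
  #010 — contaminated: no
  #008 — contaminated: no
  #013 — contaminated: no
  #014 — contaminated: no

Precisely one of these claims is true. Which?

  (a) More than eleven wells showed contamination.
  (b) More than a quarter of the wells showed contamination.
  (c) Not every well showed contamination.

|A| = 15, |A ∩ B| = 2, |A ∖ B| = 13.
(a) requires |A ∩ B| > 11: false.
(b) requires |A ∩ B| / |A| > 1/4: false.
(c) requires A ⊄ B (|A ∖ B| ≥ 1): true.

(c)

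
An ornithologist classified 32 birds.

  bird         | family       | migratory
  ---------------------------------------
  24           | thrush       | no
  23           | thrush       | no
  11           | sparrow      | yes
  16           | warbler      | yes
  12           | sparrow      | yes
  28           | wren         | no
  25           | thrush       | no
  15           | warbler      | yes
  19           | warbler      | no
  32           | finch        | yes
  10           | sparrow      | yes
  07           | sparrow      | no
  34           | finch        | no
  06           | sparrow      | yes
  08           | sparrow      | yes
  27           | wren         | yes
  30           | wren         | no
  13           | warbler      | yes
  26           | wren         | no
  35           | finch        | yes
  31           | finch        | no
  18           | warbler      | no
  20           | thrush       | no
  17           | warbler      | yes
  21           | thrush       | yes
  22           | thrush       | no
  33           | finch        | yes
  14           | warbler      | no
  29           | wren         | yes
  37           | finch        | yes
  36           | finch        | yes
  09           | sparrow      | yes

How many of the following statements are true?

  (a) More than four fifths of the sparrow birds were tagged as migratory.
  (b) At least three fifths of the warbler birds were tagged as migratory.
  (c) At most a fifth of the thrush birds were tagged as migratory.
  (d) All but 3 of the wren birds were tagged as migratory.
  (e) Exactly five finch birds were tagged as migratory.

(a) sparrow: |A| = 7, |A ∩ B| = 6; needs |A ∩ B| / |A| > 4/5 — true.
(b) warbler: |A| = 7, |A ∩ B| = 4; needs |A ∩ B| / |A| ≥ 3/5 — false.
(c) thrush: |A| = 6, |A ∩ B| = 1; needs |A ∩ B| / |A| ≤ 1/5 — true.
(d) wren: |A| = 5, |A ∩ B| = 2; needs |A ∖ B| = 3 — true.
(e) finch: |A| = 7, |A ∩ B| = 5; needs |A ∩ B| = 5 — true.

4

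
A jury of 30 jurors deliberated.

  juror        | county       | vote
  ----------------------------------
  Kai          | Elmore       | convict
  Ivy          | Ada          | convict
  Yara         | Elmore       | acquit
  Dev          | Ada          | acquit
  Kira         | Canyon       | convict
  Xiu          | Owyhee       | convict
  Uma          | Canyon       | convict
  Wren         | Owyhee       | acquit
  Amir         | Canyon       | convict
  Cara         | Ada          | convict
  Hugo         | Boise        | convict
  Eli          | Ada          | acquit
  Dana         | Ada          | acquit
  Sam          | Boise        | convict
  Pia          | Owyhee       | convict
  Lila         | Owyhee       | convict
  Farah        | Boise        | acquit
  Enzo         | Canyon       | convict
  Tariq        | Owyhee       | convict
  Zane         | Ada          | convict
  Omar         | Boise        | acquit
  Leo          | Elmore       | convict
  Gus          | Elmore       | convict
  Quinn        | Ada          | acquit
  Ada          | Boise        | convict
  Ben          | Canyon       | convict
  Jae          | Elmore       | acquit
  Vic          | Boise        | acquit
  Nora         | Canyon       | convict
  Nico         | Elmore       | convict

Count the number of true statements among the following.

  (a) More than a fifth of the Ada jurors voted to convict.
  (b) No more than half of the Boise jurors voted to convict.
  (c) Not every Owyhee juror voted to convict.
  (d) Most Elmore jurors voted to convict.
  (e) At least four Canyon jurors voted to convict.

5

(a) Ada: |A| = 7, |A ∩ B| = 3; needs |A ∩ B| / |A| > 1/5 — true.
(b) Boise: |A| = 6, |A ∩ B| = 3; needs |A ∩ B| ≤ |A ∖ B| — true.
(c) Owyhee: |A| = 5, |A ∩ B| = 4; needs A ⊄ B (|A ∖ B| ≥ 1) — true.
(d) Elmore: |A| = 6, |A ∩ B| = 4; needs |A ∩ B| > |A ∖ B| — true.
(e) Canyon: |A| = 6, |A ∩ B| = 6; needs |A ∩ B| ≥ 4 — true.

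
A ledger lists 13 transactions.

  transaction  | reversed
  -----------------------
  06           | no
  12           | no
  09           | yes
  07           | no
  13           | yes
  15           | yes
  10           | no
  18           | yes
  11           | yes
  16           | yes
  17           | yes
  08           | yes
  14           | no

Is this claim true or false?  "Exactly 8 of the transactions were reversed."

'Exactly 8 of the transactions were reversed' holds iff |A ∩ B| = 8.
A (the restrictor) = {06, 12, 09, 07, 13, 15, 10, 18, 11, 16, 17, 08, 14}, |A| = 13.
A ∩ B = {09, 13, 15, 18, 11, 16, 17, 08}, so |A ∩ B| = 8.
|A ∩ B| = 8, so the statement is true.

True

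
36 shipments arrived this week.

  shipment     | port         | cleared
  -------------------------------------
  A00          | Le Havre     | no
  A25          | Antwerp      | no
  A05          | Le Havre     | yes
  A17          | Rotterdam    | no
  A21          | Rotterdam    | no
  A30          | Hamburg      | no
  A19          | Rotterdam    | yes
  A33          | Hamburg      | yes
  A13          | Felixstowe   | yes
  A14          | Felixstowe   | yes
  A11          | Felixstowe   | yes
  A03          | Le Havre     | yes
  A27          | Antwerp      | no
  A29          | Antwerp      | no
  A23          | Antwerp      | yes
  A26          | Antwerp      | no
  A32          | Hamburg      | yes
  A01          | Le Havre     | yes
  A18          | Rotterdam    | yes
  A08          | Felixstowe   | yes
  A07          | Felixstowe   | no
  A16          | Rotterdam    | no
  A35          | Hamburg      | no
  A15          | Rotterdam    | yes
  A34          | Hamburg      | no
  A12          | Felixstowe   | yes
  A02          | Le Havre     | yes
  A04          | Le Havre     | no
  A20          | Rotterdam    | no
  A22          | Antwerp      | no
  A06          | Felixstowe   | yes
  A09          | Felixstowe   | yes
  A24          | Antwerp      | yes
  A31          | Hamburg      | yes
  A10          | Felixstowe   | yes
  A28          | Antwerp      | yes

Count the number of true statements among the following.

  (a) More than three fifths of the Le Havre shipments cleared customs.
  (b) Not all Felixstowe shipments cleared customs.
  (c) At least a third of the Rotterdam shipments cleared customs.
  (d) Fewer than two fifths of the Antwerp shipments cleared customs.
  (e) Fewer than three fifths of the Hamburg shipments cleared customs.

5

(a) Le Havre: |A| = 6, |A ∩ B| = 4; needs |A ∩ B| / |A| > 3/5 — true.
(b) Felixstowe: |A| = 9, |A ∩ B| = 8; needs A ⊄ B (|A ∖ B| ≥ 1) — true.
(c) Rotterdam: |A| = 7, |A ∩ B| = 3; needs |A ∩ B| / |A| ≥ 1/3 — true.
(d) Antwerp: |A| = 8, |A ∩ B| = 3; needs |A ∩ B| / |A| < 2/5 — true.
(e) Hamburg: |A| = 6, |A ∩ B| = 3; needs |A ∩ B| / |A| < 3/5 — true.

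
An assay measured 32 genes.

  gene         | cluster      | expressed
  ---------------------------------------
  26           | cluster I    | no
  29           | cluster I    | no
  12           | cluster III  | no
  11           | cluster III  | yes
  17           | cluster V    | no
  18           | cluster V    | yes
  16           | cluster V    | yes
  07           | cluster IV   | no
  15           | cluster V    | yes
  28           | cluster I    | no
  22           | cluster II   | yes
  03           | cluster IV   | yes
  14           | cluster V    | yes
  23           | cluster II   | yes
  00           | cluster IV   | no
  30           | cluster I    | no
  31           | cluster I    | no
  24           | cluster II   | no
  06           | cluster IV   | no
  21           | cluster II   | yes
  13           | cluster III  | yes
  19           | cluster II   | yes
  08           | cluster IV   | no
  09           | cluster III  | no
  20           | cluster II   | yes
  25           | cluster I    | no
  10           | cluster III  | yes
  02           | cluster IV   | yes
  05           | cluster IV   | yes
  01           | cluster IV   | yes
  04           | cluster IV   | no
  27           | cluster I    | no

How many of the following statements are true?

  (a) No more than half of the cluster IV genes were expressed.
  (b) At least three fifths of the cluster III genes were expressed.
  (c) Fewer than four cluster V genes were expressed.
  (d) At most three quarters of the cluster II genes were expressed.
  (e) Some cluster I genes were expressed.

2

(a) cluster IV: |A| = 9, |A ∩ B| = 4; needs |A ∩ B| ≤ |A ∖ B| — true.
(b) cluster III: |A| = 5, |A ∩ B| = 3; needs |A ∩ B| / |A| ≥ 3/5 — true.
(c) cluster V: |A| = 5, |A ∩ B| = 4; needs |A ∩ B| < 4 — false.
(d) cluster II: |A| = 6, |A ∩ B| = 5; needs |A ∩ B| / |A| ≤ 3/4 — false.
(e) cluster I: |A| = 7, |A ∩ B| = 0; needs A ∩ B ≠ ∅ (|A ∩ B| ≥ 1) — false.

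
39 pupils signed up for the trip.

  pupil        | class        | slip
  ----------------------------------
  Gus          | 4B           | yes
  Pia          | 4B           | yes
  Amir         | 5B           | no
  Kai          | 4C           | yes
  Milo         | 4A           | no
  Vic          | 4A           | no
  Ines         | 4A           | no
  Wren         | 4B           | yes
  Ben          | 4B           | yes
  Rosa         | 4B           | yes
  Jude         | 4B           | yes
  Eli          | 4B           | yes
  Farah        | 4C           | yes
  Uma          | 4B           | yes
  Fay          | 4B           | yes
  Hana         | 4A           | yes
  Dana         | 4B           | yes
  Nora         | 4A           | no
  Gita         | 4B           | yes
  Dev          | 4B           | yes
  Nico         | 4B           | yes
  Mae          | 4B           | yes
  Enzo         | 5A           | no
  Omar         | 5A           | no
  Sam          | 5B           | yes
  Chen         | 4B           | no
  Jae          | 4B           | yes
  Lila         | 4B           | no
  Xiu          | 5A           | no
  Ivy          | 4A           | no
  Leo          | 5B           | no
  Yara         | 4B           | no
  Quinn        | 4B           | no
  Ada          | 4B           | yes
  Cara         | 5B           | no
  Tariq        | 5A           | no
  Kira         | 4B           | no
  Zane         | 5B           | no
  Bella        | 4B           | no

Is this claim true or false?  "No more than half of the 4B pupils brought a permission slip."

'No more than half of the 4B pupils brought a permission slip' holds iff |A ∩ B| ≤ |A ∖ B|.
|A| = 22, |A ∩ B| = 16, |A ∖ B| = 6.
16 > 6, so the statement is false.

False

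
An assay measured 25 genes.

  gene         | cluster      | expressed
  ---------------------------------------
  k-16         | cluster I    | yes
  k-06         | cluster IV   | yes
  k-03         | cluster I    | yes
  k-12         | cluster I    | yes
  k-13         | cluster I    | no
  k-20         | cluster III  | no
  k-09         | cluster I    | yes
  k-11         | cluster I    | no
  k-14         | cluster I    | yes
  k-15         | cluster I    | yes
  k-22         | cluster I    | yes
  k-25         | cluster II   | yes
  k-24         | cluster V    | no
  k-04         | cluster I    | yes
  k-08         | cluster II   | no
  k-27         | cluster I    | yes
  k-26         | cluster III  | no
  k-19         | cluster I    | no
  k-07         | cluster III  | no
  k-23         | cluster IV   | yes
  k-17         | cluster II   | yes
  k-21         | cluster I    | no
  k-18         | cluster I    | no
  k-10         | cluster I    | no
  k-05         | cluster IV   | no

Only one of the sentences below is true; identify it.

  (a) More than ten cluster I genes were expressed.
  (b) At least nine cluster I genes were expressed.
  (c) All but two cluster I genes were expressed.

|A| = 15, |A ∩ B| = 9, |A ∖ B| = 6.
(a) requires |A ∩ B| > 10: false.
(b) requires |A ∩ B| ≥ 9: true.
(c) requires |A ∖ B| = 2: false.

(b)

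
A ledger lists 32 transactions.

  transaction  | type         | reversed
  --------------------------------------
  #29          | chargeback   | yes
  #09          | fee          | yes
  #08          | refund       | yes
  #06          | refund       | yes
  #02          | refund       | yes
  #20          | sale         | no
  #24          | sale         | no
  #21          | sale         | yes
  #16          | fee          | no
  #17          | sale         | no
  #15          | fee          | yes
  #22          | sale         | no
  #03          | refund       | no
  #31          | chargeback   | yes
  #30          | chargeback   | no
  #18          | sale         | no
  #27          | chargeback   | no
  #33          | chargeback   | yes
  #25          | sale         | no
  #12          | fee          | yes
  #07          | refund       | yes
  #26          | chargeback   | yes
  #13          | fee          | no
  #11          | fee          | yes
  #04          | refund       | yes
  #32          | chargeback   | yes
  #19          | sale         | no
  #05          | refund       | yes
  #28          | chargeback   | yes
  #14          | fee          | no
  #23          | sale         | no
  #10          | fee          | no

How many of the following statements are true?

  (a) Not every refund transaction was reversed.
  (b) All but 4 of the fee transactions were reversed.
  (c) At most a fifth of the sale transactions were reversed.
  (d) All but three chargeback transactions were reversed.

(a) refund: |A| = 7, |A ∩ B| = 6; needs A ⊄ B (|A ∖ B| ≥ 1) — true.
(b) fee: |A| = 8, |A ∩ B| = 4; needs |A ∖ B| = 4 — true.
(c) sale: |A| = 9, |A ∩ B| = 1; needs |A ∩ B| / |A| ≤ 1/5 — true.
(d) chargeback: |A| = 8, |A ∩ B| = 6; needs |A ∖ B| = 3 — false.

3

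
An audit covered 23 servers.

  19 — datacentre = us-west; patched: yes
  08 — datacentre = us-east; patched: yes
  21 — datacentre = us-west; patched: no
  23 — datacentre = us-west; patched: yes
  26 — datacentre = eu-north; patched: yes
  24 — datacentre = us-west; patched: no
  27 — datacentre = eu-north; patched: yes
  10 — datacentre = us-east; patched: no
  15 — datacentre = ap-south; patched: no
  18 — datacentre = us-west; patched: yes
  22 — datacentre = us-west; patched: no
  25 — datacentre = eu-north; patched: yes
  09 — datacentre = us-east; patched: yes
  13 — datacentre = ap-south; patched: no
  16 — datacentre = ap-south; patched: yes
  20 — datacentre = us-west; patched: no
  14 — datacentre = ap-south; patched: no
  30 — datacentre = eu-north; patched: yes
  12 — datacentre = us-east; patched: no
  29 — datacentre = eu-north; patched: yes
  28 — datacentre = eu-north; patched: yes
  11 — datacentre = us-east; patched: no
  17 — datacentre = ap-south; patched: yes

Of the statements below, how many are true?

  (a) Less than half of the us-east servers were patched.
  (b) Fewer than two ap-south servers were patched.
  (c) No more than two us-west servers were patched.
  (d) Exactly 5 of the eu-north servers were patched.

(a) us-east: |A| = 5, |A ∩ B| = 2; needs |A ∩ B| < |A ∖ B| — true.
(b) ap-south: |A| = 5, |A ∩ B| = 2; needs |A ∩ B| < 2 — false.
(c) us-west: |A| = 7, |A ∩ B| = 3; needs |A ∩ B| ≤ 2 — false.
(d) eu-north: |A| = 6, |A ∩ B| = 6; needs |A ∩ B| = 5 — false.

1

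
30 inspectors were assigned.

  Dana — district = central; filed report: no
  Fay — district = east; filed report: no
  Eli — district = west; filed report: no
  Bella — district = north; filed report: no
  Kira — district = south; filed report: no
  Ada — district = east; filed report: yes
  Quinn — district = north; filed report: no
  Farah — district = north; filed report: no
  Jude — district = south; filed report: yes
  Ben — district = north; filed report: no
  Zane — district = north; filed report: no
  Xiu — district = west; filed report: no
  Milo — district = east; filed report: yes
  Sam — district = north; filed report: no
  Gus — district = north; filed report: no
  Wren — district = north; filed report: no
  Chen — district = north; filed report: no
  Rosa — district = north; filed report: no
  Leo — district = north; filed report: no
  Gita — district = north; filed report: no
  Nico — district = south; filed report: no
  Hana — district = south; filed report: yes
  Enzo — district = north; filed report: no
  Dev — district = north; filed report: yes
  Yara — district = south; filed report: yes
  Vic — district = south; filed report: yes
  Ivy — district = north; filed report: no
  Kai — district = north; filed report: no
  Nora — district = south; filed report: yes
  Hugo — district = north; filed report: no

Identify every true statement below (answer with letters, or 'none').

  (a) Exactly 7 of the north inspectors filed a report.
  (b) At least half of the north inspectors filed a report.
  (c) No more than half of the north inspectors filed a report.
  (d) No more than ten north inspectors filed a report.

|A| = 17, |A ∩ B| = 1, |A ∖ B| = 16.
(a) |A ∩ B| = 7: fails.
(b) |A ∩ B| ≥ |A ∖ B|: fails.
(c) |A ∩ B| ≤ |A ∖ B|: holds.
(d) |A ∩ B| ≤ 10: holds.

(c), (d)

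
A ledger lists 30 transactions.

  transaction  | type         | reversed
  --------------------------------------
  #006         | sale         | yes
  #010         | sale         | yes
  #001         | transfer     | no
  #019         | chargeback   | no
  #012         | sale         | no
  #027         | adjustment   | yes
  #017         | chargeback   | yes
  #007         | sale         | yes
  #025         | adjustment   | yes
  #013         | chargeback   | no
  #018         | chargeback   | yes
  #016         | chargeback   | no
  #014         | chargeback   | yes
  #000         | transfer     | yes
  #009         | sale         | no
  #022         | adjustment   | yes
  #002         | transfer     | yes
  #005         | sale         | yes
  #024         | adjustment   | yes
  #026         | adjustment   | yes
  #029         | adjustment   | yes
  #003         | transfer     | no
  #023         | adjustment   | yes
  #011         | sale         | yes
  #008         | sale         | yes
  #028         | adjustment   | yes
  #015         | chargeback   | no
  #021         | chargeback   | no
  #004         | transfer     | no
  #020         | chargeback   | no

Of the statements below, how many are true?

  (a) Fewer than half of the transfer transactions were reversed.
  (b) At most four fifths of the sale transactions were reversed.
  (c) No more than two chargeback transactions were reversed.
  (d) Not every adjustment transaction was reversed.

2

(a) transfer: |A| = 5, |A ∩ B| = 2; needs |A ∩ B| < |A ∖ B| — true.
(b) sale: |A| = 8, |A ∩ B| = 6; needs |A ∩ B| / |A| ≤ 4/5 — true.
(c) chargeback: |A| = 9, |A ∩ B| = 3; needs |A ∩ B| ≤ 2 — false.
(d) adjustment: |A| = 8, |A ∩ B| = 8; needs A ⊄ B (|A ∖ B| ≥ 1) — false.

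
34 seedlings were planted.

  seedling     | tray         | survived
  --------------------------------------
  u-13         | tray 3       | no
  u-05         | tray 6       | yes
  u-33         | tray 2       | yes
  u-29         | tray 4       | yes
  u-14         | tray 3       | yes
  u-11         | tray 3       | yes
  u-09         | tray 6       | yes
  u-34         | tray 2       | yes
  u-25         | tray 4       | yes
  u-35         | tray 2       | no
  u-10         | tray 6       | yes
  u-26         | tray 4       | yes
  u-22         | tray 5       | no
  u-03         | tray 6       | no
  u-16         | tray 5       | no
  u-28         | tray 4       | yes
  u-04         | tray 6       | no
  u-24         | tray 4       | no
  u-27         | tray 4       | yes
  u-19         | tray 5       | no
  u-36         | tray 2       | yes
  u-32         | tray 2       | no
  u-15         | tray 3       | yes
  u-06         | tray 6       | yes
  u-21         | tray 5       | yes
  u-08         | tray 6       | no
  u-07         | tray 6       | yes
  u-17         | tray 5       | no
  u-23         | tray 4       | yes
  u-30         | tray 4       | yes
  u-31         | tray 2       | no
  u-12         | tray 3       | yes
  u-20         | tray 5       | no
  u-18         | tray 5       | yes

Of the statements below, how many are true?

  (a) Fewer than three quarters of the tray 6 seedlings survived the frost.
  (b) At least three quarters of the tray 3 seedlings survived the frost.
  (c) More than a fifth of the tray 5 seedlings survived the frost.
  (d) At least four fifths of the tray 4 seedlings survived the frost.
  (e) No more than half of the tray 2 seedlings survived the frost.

5

(a) tray 6: |A| = 8, |A ∩ B| = 5; needs |A ∩ B| / |A| < 3/4 — true.
(b) tray 3: |A| = 5, |A ∩ B| = 4; needs |A ∩ B| / |A| ≥ 3/4 — true.
(c) tray 5: |A| = 7, |A ∩ B| = 2; needs |A ∩ B| / |A| > 1/5 — true.
(d) tray 4: |A| = 8, |A ∩ B| = 7; needs |A ∩ B| / |A| ≥ 4/5 — true.
(e) tray 2: |A| = 6, |A ∩ B| = 3; needs |A ∩ B| ≤ |A ∖ B| — true.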